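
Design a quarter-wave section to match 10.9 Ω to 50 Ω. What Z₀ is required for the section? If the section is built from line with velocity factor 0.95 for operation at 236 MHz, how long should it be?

Z_qwt ≈ 23.3 Ω; length ≈ 30.2 cm

Z_qwt = √(Z_0·R_L) = √(50 × 10.9) = √545
λ = 0.95·c/f = 1.21 m, so l = λ/4 = 0.302 m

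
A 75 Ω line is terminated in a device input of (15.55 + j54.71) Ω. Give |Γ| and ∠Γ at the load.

Γ ≈ 0.764 ∠ 106°

Γ = (Z_L − Z_0)/(Z_L + Z_0) = (-59.45 + j54.71)/(90.55 + j54.71)
|Γ| = 80.8/106 = 0.764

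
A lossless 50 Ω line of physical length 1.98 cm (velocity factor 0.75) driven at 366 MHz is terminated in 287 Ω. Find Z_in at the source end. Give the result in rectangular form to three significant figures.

Z_in ≈ 125 − j137 Ω

λ = v/f = 0.75·c / 366 MHz = 0.615 m
βl = 2π·l/λ = 2π × 0.0322 = 11.6°
tan(βl) = tan(11.6°) = 0.205
Z_in = Z_0·(Z_L + jZ_0·tanβl)/(Z_0 + jZ_L·tanβl)
     = 50·(287 + j10.3)/(50 + j58.9)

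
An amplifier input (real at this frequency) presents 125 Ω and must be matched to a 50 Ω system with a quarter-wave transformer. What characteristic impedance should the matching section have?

Z_qwt ≈ 79.1 Ω

Z_qwt = √(Z_0·R_L) = √(50 × 125) = √6250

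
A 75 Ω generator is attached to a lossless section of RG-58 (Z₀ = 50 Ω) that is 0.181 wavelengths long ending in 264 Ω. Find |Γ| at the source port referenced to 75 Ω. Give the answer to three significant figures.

βl = 2π × 0.181 = 65.2°
tan(βl) = 2.16
Z_in = Z_0·(Z_L + jZ_0·tanβl)/(Z_0 + jZ_L·tanβl) = 11.4 − j22.1 Ω
Γ_s = (Z_in − Z_s)/(Z_in + Z_s) = (-63.6 − j22.1)/(86.4 − j22.1), |Γ_s| = 0.755

|Γ| ≈ 0.755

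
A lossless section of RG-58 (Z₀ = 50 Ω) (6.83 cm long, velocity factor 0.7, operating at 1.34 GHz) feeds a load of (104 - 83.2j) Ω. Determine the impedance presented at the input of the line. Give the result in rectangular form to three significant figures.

λ = v/f = 0.7·c / 1.34 GHz = 0.157 m
βl = 2π·l/λ = 2π × 0.436 = 157°
tan(βl) = tan(157°) = -0.427
Z_in = Z_0·(Z_L + jZ_0·tanβl)/(Z_0 + jZ_L·tanβl)
     = 50·(104 − j105)/(14.5 − j44.4)

Z_in ≈ 141 + j71.1 Ω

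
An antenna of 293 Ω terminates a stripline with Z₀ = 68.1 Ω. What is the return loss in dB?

RL ≈ 4.11 dB

Γ = (293 − 68.1)/(293 + 68.1) = 0.623
RL = −20·log₁₀|Γ| = −20·log₁₀(0.623)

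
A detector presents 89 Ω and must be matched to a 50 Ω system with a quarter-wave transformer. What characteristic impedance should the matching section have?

Z_qwt ≈ 66.7 Ω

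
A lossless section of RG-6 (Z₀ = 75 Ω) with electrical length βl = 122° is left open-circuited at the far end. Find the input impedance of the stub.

tan(βl) = -1.6
For an open-circuited stub, Z_in = −jZ_0·cot(βl) = −jZ_0/tan(βl)

Z_in ≈ +j46.9 Ω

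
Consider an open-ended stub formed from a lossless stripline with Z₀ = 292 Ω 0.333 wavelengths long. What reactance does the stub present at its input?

βl = 2π × 0.333 = 120°
tan(βl) = -1.74
For an open-ended stub, Z_in = −jZ_0·cot(βl) = −jZ_0/tan(βl)

X_in ≈ 168 Ω (inductive)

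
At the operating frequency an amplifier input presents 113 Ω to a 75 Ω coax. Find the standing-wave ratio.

Γ = (113 − 75)/(113 + 75) = 0.202
VSWR = (1 + 0.202)/(1 − 0.202)

VSWR ≈ 1.51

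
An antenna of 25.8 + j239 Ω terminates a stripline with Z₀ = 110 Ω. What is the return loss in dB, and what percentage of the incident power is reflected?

RL ≈ 0.707 dB; 85% of incident power reflected

Γ = (-84.2 + j239)/(135.8 + j239), |Γ| = 0.922
RL = −20·log₁₀(0.922) = 0.707 dB
P_refl/P_inc = |Γ|² = 0.85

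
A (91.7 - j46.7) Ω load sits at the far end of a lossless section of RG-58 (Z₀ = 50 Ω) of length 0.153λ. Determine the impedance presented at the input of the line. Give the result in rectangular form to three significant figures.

Z_in ≈ 22.6 − j14.8 Ω

βl = 2π × 0.153 = 55.1°
tan(βl) = tan(55.1°) = 1.43
Z_in = Z_0·(Z_L + jZ_0·tanβl)/(Z_0 + jZ_L·tanβl)
     = 50·(91.7 + j24.9)/(117 + j131)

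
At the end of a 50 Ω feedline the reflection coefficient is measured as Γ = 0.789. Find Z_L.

Z_L = Z_0·(1 + Γ)/(1 − Γ) = 50·(1.79)/(0.211)

Z_L ≈ 424 Ω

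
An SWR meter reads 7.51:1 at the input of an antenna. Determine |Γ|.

|Γ| = (S − 1)/(S + 1) = (7.51 − 1)/(7.51 + 1) = 6.51/8.51

|Γ| ≈ 0.765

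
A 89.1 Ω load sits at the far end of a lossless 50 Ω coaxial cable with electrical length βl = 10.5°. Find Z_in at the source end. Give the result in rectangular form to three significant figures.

tan(βl) = tan(10.5°) = 0.185
Z_in = Z_0·(Z_L + jZ_0·tanβl)/(Z_0 + jZ_L·tanβl)
     = 50·(89.1 + j9.27)/(50 + j16.5)

Z_in ≈ 83.1 − j18.2 Ω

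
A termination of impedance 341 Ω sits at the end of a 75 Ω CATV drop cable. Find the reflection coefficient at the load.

Γ = 0.639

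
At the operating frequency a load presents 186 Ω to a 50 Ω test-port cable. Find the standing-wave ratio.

VSWR ≈ 3.72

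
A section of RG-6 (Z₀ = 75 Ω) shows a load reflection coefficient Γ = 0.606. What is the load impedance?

Z_L = Z_0·(1 + Γ)/(1 − Γ) = 75·(1.61)/(0.394)

Z_L ≈ 306 Ω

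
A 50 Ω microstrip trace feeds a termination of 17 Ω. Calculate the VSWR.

Γ = (17 − 50)/(17 + 50) = -0.493
VSWR = (1 + 0.493)/(1 − 0.493)

VSWR ≈ 2.94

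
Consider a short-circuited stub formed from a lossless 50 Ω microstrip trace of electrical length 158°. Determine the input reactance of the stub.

X_in ≈ -20.2 Ω (capacitive)

tan(βl) = -0.404
For a short-circuited stub, Z_in = jZ_0·tan(βl)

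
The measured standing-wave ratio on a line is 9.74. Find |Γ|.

|Γ| ≈ 0.814

|Γ| = (S − 1)/(S + 1) = (9.74 − 1)/(9.74 + 1) = 8.74/10.7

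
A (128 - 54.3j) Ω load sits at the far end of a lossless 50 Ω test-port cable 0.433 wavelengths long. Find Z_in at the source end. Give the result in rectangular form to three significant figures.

Z_in ≈ 97.4 + j68 Ω

βl = 2π × 0.433 = 156°
tan(βl) = tan(156°) = -0.448
Z_in = Z_0·(Z_L + jZ_0·tanβl)/(Z_0 + jZ_L·tanβl)
     = 50·(128 − j76.7)/(25.7 − j57.3)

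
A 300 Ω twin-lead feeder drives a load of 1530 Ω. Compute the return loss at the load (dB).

Γ = (1530 − 300)/(1530 + 300) = 0.672
RL = −20·log₁₀|Γ| = −20·log₁₀(0.672)

RL ≈ 3.45 dB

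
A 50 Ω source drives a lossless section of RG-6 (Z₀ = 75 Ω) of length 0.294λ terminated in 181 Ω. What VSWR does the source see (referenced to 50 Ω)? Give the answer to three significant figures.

βl = 2π × 0.294 = 106°
tan(βl) = -3.52
Z_in = Z_0·(Z_L + jZ_0·tanβl)/(Z_0 + jZ_L·tanβl) = 33.1 + j17.4 Ω
Γ_s = (Z_in − Z_s)/(Z_in + Z_s) = (-16.9 + j17.4)/(83.1 + j17.4), |Γ_s| = 0.285
VSWR = (1 + |Γ_s|)/(1 − |Γ_s|)

VSWR ≈ 1.8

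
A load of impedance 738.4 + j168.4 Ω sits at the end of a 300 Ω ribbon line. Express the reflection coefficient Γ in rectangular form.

Γ ≈ 0.437 + j0.0913

Γ = (Z_L − Z_0)/(Z_L + Z_0) = (438.4 + j168.4)/(1038 + j168.4)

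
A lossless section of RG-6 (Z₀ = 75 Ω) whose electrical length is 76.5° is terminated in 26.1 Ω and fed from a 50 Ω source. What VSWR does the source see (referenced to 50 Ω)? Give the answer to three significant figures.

tan(βl) = 4.17
Z_in = Z_0·(Z_L + jZ_0·tanβl)/(Z_0 + jZ_L·tanβl) = 154 + j88.5 Ω
Γ_s = (Z_in − Z_s)/(Z_in + Z_s) = (104 + j88.5)/(204 + j88.5), |Γ_s| = 0.615
VSWR = (1 + |Γ_s|)/(1 − |Γ_s|)

VSWR ≈ 4.19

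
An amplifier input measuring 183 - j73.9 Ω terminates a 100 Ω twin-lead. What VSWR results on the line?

VSWR ≈ 2.23

Γ = (Z_L − Z_0)/(Z_L + Z_0) = (83 − j73.9)/(283 − j73.9)
|Γ| = 111/292 = 0.38
VSWR = (1 + |Γ|)/(1 − |Γ|) = 1.38/0.62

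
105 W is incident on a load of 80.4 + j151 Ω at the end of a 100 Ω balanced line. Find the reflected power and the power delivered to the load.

P_reflected ≈ 44 W; P_delivered ≈ 61 W

|Γ| = |(-19.6 + j151)/(180.4 + j151)| = 0.647
|Γ|² = 0.419
P_refl = |Γ|²·P_inc = 44 W, P_del = (1 − |Γ|²)·P_inc = 61 W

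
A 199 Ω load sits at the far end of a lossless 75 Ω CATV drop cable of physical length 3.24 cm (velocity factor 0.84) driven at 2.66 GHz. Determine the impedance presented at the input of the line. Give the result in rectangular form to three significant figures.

Z_in ≈ 38 + j39.6 Ω

λ = v/f = 0.84·c / 2.66 GHz = 0.0947 m
βl = 2π·l/λ = 2π × 0.342 = 123°
tan(βl) = tan(123°) = -1.53
Z_in = Z_0·(Z_L + jZ_0·tanβl)/(Z_0 + jZ_L·tanβl)
     = 75·(199 − j115)/(75 − j305)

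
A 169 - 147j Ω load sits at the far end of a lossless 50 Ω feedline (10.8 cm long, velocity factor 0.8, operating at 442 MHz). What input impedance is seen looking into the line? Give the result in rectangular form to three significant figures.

λ = v/f = 0.8·c / 442 MHz = 0.543 m
βl = 2π·l/λ = 2π × 0.199 = 71.6°
tan(βl) = tan(71.6°) = 3.01
Z_in = Z_0·(Z_L + jZ_0·tanβl)/(Z_0 + jZ_L·tanβl)
     = 50·(169 + j3.34)/(492 + j508)

Z_in ≈ 8.48 − j8.42 Ω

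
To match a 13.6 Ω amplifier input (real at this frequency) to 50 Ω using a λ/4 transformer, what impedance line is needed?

Z_qwt ≈ 26.1 Ω

Z_qwt = √(Z_0·R_L) = √(50 × 13.6) = √680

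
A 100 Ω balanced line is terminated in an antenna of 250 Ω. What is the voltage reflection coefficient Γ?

Γ = (Z_L − Z_0)/(Z_L + Z_0) = (250 − 100)/(250 + 100) = 150/350

Γ = 0.429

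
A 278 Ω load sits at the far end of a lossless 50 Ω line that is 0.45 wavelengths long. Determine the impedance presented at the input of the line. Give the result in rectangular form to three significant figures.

βl = 2π × 0.45 = 162°
tan(βl) = tan(162°) = -0.325
Z_in = Z_0·(Z_L + jZ_0·tanβl)/(Z_0 + jZ_L·tanβl)
     = 50·(278 − j16.2)/(50 − j90.3)

Z_in ≈ 72.1 + j114 Ω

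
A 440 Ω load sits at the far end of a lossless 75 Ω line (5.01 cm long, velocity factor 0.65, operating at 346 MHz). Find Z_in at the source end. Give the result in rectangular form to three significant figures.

Z_in ≈ 42.4 − j108 Ω

λ = v/f = 0.65·c / 346 MHz = 0.564 m
βl = 2π·l/λ = 2π × 0.0889 = 32°
tan(βl) = tan(32°) = 0.625
Z_in = Z_0·(Z_L + jZ_0·tanβl)/(Z_0 + jZ_L·tanβl)
     = 75·(440 + j46.9)/(75 + j275)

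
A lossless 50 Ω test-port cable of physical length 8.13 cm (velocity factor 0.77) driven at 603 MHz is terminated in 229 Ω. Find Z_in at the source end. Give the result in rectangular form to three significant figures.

λ = v/f = 0.77·c / 603 MHz = 0.383 m
βl = 2π·l/λ = 2π × 0.212 = 76.4°
tan(βl) = tan(76.4°) = 4.13
Z_in = Z_0·(Z_L + jZ_0·tanβl)/(Z_0 + jZ_L·tanβl)
     = 50·(229 + j207)/(50 + j947)

Z_in ≈ 11.5 − j11.5 Ω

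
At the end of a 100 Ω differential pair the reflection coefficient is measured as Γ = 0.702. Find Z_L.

Z_L = Z_0·(1 + Γ)/(1 − Γ) = 100·(1.7)/(0.298)

Z_L ≈ 571 Ω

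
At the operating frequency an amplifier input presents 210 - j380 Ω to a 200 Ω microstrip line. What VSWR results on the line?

VSWR ≈ 5.25

Γ = (Z_L − Z_0)/(Z_L + Z_0) = (10 − j380)/(410 − j380)
|Γ| = 380/559 = 0.68
VSWR = (1 + |Γ|)/(1 − |Γ|) = 1.68/0.32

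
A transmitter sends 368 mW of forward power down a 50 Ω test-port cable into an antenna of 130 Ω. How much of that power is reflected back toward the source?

P_reflected ≈ 72.7 mW

Γ = (130 − 50)/(130 + 50) = 0.444
|Γ|² = 0.198
P_refl = |Γ|²·P_inc = 72.7 mW, P_del = (1 − |Γ|²)·P_inc = 295 mW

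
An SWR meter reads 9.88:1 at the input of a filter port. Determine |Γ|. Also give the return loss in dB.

|Γ| ≈ 0.816; return loss ≈ 1.76 dB

|Γ| = (S − 1)/(S + 1) = (9.88 − 1)/(9.88 + 1) = 8.88/10.9
RL = −20·log₁₀|Γ| = −20·log₁₀(0.816)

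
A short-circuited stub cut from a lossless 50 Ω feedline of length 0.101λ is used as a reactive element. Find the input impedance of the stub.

Z_in ≈ +j36.8 Ω

βl = 2π × 0.101 = 36.4°
tan(βl) = 0.736
For a short-circuited stub, Z_in = jZ_0·tan(βl)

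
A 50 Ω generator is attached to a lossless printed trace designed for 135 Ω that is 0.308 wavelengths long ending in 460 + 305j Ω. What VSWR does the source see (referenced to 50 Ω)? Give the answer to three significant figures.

VSWR ≈ 2.55

βl = 2π × 0.308 = 111°
tan(βl) = -2.62
Z_in = Z_0·(Z_L + jZ_0·tanβl)/(Z_0 + jZ_L·tanβl) = 28.4 + j29.5 Ω
Γ_s = (Z_in − Z_s)/(Z_in + Z_s) = (-21.6 + j29.5)/(78.4 + j29.5), |Γ_s| = 0.437
VSWR = (1 + |Γ_s|)/(1 − |Γ_s|)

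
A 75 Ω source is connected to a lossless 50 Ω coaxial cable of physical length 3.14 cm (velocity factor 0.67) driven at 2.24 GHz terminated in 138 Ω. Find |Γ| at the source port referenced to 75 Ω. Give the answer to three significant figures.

λ = v/f = 0.67·c / 2.24 GHz = 0.0897 m
βl = 2π·l/λ = 2π × 0.35 = 126°
tan(βl) = -1.38
Z_in = Z_0·(Z_L + jZ_0·tanβl)/(Z_0 + jZ_L·tanβl) = 25.9 + j29.5 Ω
Γ_s = (Z_in − Z_s)/(Z_in + Z_s) = (-49.1 + j29.5)/(101 + j29.5), |Γ_s| = 0.545

|Γ| ≈ 0.545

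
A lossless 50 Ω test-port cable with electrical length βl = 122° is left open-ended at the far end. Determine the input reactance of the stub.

tan(βl) = -1.6
For an open-ended stub, Z_in = −jZ_0·cot(βl) = −jZ_0/tan(βl)

X_in ≈ 31.2 Ω (inductive)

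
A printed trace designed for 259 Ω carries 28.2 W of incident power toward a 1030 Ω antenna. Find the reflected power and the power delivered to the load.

P_reflected ≈ 10.1 W; P_delivered ≈ 18.1 W

Γ = (1030 − 259)/(1030 + 259) = 0.598
|Γ|² = 0.358
P_refl = |Γ|²·P_inc = 10.1 W, P_del = (1 − |Γ|²)·P_inc = 18.1 W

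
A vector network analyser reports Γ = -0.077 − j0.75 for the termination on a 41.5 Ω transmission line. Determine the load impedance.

Z_L ≈ 10.4 − j36.1 Ω

Z_L = Z_0·(1 + Γ)/(1 − Γ) = 41.5·(0.923 − j0.75)/(1.08 + j0.75)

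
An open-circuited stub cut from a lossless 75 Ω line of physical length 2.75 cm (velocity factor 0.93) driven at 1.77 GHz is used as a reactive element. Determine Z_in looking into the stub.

λ = v/f = 0.93·c / 1.77 GHz = 0.158 m
βl = 2π·l/λ = 2π × 0.174 = 62.8°
tan(βl) = 1.95
For an open-circuited stub, Z_in = −jZ_0·cot(βl) = −jZ_0/tan(βl)

Z_in ≈ −j38.5 Ω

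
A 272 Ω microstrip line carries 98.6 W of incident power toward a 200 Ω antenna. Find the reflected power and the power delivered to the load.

Γ = (200 − 272)/(200 + 272) = -0.153
|Γ|² = 0.0233
P_refl = |Γ|²·P_inc = 2.29 W, P_del = (1 − |Γ|²)·P_inc = 96.3 W

P_reflected ≈ 2.29 W; P_delivered ≈ 96.3 W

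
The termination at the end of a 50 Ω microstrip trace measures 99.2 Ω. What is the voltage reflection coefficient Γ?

Γ = (Z_L − Z_0)/(Z_L + Z_0) = (99.2 − 50)/(99.2 + 50) = 49.2/149.2

Γ = 0.33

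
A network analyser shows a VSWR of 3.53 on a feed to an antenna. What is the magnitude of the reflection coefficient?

|Γ| ≈ 0.558

|Γ| = (S − 1)/(S + 1) = (3.53 − 1)/(3.53 + 1) = 2.53/4.53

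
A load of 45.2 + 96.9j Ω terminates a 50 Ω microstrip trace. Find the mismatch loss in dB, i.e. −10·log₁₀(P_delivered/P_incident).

Γ = (-4.8 + j96.9)/(95.2 + j96.9), |Γ| = 0.714
|Γ|² = 0.51, so P_del/P_inc = 1 − |Γ|² = 0.49
ML = −10·log₁₀(1 − |Γ|²)

mismatch loss ≈ 3.1 dB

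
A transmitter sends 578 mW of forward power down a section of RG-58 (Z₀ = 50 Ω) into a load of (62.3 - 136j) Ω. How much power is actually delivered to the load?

P_delivered ≈ 232 mW

|Γ| = |(12.3 − j136)/(112.3 − j136)| = 0.774
|Γ|² = 0.599
P_refl = |Γ|²·P_inc = 346 mW, P_del = (1 − |Γ|²)·P_inc = 232 mW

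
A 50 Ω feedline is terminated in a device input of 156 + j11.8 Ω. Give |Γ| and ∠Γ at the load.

Γ = (Z_L − Z_0)/(Z_L + Z_0) = (106 + j11.8)/(206 + j11.8)
|Γ| = 107/206 = 0.517

Γ ≈ 0.517 ∠ 3.07°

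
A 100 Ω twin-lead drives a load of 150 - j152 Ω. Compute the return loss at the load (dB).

RL ≈ 5.24 dB

Γ = (50 − j152)/(250 − j152), |Γ| = 0.547
RL = −20·log₁₀|Γ| = −20·log₁₀(0.547)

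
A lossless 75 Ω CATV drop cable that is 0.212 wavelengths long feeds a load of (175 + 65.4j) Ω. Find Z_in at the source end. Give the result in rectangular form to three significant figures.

Z_in ≈ 31.7 − j26.8 Ω

βl = 2π × 0.212 = 76.3°
tan(βl) = tan(76.3°) = 4.11
Z_in = Z_0·(Z_L + jZ_0·tanβl)/(Z_0 + jZ_L·tanβl)
     = 75·(175 + j374)/(-194 + j719)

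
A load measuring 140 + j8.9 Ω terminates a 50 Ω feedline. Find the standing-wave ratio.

Γ = (Z_L − Z_0)/(Z_L + Z_0) = (90 + j8.9)/(190 + j8.9)
|Γ| = 90.4/190 = 0.475
VSWR = (1 + |Γ|)/(1 − |Γ|) = 1.48/0.525

VSWR ≈ 2.81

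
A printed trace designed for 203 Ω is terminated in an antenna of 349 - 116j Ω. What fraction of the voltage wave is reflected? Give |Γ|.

Γ = (Z_L − Z_0)/(Z_L + Z_0) = (146 − j116)/(552 − j116)
|Γ| = 186/564

|Γ| ≈ 0.331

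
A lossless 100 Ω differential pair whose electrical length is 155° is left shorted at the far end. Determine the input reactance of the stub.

X_in ≈ -46.6 Ω (capacitive)

tan(βl) = -0.466
For a shorted stub, Z_in = jZ_0·tan(βl)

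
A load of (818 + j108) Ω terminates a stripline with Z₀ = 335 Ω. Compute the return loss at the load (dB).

RL ≈ 7.38 dB

Γ = (483 + j108)/(1153 + j108), |Γ| = 0.427
RL = −20·log₁₀|Γ| = −20·log₁₀(0.427)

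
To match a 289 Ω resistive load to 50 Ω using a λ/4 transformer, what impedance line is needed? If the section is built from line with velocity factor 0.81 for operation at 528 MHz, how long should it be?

Z_qwt ≈ 120 Ω; length ≈ 11.5 cm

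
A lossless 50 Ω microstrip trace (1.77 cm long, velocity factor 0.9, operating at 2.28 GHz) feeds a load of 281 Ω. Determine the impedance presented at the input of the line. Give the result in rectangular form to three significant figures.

λ = v/f = 0.9·c / 2.28 GHz = 0.118 m
βl = 2π·l/λ = 2π × 0.149 = 53.8°
tan(βl) = tan(53.8°) = 1.37
Z_in = Z_0·(Z_L + jZ_0·tanβl)/(Z_0 + jZ_L·tanβl)
     = 50·(281 + j68.3)/(50 + j384)

Z_in ≈ 13.4 − j34.8 Ω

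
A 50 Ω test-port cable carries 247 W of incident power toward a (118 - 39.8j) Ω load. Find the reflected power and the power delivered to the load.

P_reflected ≈ 51.4 W; P_delivered ≈ 196 W

|Γ| = |(68 − j39.8)/(168 − j39.8)| = 0.456
|Γ|² = 0.208
P_refl = |Γ|²·P_inc = 51.4 W, P_del = (1 − |Γ|²)·P_inc = 196 W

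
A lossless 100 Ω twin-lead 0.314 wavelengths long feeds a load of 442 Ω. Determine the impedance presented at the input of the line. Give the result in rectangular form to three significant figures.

Z_in ≈ 26.5 + j40 Ω

βl = 2π × 0.314 = 113°
tan(βl) = tan(113°) = -2.35
Z_in = Z_0·(Z_L + jZ_0·tanβl)/(Z_0 + jZ_L·tanβl)
     = 100·(442 − j235)/(100 − j1040)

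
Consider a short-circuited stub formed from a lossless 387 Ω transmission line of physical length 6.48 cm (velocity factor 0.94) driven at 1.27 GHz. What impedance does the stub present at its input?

λ = v/f = 0.94·c / 1.27 GHz = 0.222 m
βl = 2π·l/λ = 2π × 0.292 = 105°
tan(βl) = -3.72
For a short-circuited stub, Z_in = jZ_0·tan(βl)

Z_in ≈ −j1440 Ω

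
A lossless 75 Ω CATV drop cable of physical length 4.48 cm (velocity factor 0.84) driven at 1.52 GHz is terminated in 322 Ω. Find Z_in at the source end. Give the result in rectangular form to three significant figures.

Z_in ≈ 17.7 + j9.05 Ω

λ = v/f = 0.84·c / 1.52 GHz = 0.166 m
βl = 2π·l/λ = 2π × 0.27 = 97.3°
tan(βl) = tan(97.3°) = -7.83
Z_in = Z_0·(Z_L + jZ_0·tanβl)/(Z_0 + jZ_L·tanβl)
     = 75·(322 − j587)/(75 − j2520)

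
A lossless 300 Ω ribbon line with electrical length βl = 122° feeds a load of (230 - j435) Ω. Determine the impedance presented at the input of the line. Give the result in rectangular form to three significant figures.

tan(βl) = tan(122°) = -1.6
Z_in = Z_0·(Z_L + jZ_0·tanβl)/(Z_0 + jZ_L·tanβl)
     = 300·(230 − j915)/(-396 − j368)

Z_in ≈ 252 + j459 Ω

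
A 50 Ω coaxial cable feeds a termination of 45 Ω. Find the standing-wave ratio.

Γ = (45 − 50)/(45 + 50) = -0.0526
VSWR = (1 + 0.0526)/(1 − 0.0526)

VSWR ≈ 1.11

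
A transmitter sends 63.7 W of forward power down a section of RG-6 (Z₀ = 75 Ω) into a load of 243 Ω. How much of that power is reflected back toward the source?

Γ = (243 − 75)/(243 + 75) = 0.528
|Γ|² = 0.279
P_refl = |Γ|²·P_inc = 17.8 W, P_del = (1 − |Γ|²)·P_inc = 45.9 W

P_reflected ≈ 17.8 W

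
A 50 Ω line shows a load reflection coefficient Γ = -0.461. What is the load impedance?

Z_L = Z_0·(1 + Γ)/(1 − Γ) = 50·(0.539)/(1.46)

Z_L ≈ 18.4 Ω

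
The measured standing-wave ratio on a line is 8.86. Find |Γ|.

|Γ| ≈ 0.797

|Γ| = (S − 1)/(S + 1) = (8.86 − 1)/(8.86 + 1) = 7.86/9.86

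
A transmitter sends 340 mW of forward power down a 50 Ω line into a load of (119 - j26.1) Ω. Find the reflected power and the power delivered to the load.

P_reflected ≈ 63.3 mW; P_delivered ≈ 277 mW

|Γ| = |(69 − j26.1)/(169 − j26.1)| = 0.431
|Γ|² = 0.186
P_refl = |Γ|²·P_inc = 63.3 mW, P_del = (1 − |Γ|²)·P_inc = 277 mW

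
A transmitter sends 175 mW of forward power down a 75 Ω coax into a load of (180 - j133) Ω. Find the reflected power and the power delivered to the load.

|Γ| = |(105 − j133)/(255 − j133)| = 0.589
|Γ|² = 0.347
P_refl = |Γ|²·P_inc = 60.8 mW, P_del = (1 − |Γ|²)·P_inc = 114 mW

P_reflected ≈ 60.8 mW; P_delivered ≈ 114 mW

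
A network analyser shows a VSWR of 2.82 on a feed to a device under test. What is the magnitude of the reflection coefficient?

|Γ| ≈ 0.476

|Γ| = (S − 1)/(S + 1) = (2.82 − 1)/(2.82 + 1) = 1.82/3.82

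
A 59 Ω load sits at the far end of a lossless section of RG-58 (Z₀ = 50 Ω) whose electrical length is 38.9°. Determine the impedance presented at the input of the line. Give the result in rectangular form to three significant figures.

tan(βl) = tan(38.9°) = 0.807
Z_in = Z_0·(Z_L + jZ_0·tanβl)/(Z_0 + jZ_L·tanβl)
     = 50·(59 + j40.3)/(50 + j47.6)

Z_in ≈ 51.1 − j8.3 Ω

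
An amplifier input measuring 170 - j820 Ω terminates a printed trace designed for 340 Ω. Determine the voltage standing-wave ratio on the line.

VSWR ≈ 14.1

Γ = (Z_L − Z_0)/(Z_L + Z_0) = (-170 − j820)/(510 − j820)
|Γ| = 837/966 = 0.867
VSWR = (1 + |Γ|)/(1 − |Γ|) = 1.87/0.133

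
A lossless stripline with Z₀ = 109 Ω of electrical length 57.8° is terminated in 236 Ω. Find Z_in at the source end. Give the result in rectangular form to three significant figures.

tan(βl) = tan(57.8°) = 1.59
Z_in = Z_0·(Z_L + jZ_0·tanβl)/(Z_0 + jZ_L·tanβl)
     = 109·(236 + j173)/(109 + j375)

Z_in ≈ 64.8 − j49.8 Ω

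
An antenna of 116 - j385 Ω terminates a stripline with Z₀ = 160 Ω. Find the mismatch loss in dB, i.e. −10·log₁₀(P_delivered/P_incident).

Γ = (-44 − j385)/(276 − j385), |Γ| = 0.818
|Γ|² = 0.669, so P_del/P_inc = 1 − |Γ|² = 0.331
ML = −10·log₁₀(1 − |Γ|²)

mismatch loss ≈ 4.8 dB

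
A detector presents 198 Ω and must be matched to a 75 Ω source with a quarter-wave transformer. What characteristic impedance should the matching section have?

Z_qwt ≈ 122 Ω

Z_qwt = √(Z_0·R_L) = √(75 × 198) = √14850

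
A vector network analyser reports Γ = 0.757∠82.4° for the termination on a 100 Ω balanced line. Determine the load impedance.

Z_L = Z_0·(1 + Γ)/(1 − Γ) = 100·(1.1 + j0.75)/(0.9 − j0.75)

Z_L ≈ 31.1 + j109 Ω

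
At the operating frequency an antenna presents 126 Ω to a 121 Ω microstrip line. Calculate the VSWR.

VSWR ≈ 1.04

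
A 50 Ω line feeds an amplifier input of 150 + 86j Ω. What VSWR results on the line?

Γ = (Z_L − Z_0)/(Z_L + Z_0) = (100 + j86)/(200 + j86)
|Γ| = 132/218 = 0.606
VSWR = (1 + |Γ|)/(1 − |Γ|) = 1.61/0.394

VSWR ≈ 4.07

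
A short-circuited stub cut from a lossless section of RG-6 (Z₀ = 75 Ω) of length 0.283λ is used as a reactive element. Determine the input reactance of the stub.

X_in ≈ -357 Ω (capacitive)

βl = 2π × 0.283 = 102°
tan(βl) = -4.75
For a short-circuited stub, Z_in = jZ_0·tan(βl)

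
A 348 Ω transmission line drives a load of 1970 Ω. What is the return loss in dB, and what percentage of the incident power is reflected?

Γ = (1970 − 348)/(1970 + 348) = 0.7
RL = −20·log₁₀(0.7) = 3.1 dB
P_refl/P_inc = |Γ|² = 0.49

RL ≈ 3.1 dB; 49% of incident power reflected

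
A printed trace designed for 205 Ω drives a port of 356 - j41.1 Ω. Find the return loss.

RL ≈ 11.1 dB

Γ = (151 − j41.1)/(561 − j41.1), |Γ| = 0.278
RL = −20·log₁₀|Γ| = −20·log₁₀(0.278)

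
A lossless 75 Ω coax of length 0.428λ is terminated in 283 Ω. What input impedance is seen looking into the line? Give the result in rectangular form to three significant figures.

Z_in ≈ 80.2 + j111 Ω

βl = 2π × 0.428 = 154°
tan(βl) = tan(154°) = -0.486
Z_in = Z_0·(Z_L + jZ_0·tanβl)/(Z_0 + jZ_L·tanβl)
     = 75·(283 − j36.5)/(75 − j138)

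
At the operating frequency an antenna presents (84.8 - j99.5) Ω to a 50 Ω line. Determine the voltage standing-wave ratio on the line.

VSWR ≈ 4.39

Γ = (Z_L − Z_0)/(Z_L + Z_0) = (34.8 − j99.5)/(134.8 − j99.5)
|Γ| = 105/168 = 0.629
VSWR = (1 + |Γ|)/(1 − |Γ|) = 1.63/0.371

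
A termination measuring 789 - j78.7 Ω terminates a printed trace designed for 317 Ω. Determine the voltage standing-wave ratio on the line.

Γ = (Z_L − Z_0)/(Z_L + Z_0) = (472 − j78.7)/(1106 − j78.7)
|Γ| = 479/1110 = 0.432
VSWR = (1 + |Γ|)/(1 − |Γ|) = 1.43/0.568

VSWR ≈ 2.52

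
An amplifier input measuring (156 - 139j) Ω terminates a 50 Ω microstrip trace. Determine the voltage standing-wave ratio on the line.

VSWR ≈ 5.74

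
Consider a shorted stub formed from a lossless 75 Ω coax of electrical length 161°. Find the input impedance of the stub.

tan(βl) = -0.344
For a shorted stub, Z_in = jZ_0·tan(βl)

Z_in ≈ −j25.8 Ω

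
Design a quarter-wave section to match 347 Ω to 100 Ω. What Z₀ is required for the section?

Z_qwt = √(Z_0·R_L) = √(100 × 347) = √34700

Z_qwt ≈ 186 Ω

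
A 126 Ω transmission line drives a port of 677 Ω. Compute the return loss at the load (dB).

Γ = (677 − 126)/(677 + 126) = 0.686
RL = −20·log₁₀|Γ| = −20·log₁₀(0.686)

RL ≈ 3.27 dB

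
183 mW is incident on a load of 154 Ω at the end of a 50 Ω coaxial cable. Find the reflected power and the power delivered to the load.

P_reflected ≈ 47.6 mW; P_delivered ≈ 135 mW

Γ = (154 − 50)/(154 + 50) = 0.51
|Γ|² = 0.26
P_refl = |Γ|²·P_inc = 47.6 mW, P_del = (1 − |Γ|²)·P_inc = 135 mW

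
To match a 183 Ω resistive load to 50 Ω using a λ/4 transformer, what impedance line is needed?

Z_qwt = √(Z_0·R_L) = √(50 × 183) = √9150

Z_qwt ≈ 95.7 Ω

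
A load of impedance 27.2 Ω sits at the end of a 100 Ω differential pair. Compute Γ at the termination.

Γ = -0.572

Γ = (Z_L − Z_0)/(Z_L + Z_0) = (27.2 − 100)/(27.2 + 100) = -72.8/127.2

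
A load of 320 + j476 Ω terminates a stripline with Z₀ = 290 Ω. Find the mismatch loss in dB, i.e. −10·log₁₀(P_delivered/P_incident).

Γ = (30 + j476)/(610 + j476), |Γ| = 0.616
|Γ|² = 0.38, so P_del/P_inc = 1 − |Γ|² = 0.62
ML = −10·log₁₀(1 − |Γ|²)

mismatch loss ≈ 2.08 dB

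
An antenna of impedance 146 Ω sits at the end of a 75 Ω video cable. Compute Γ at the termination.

Γ = 0.321

Γ = (Z_L − Z_0)/(Z_L + Z_0) = (146 − 75)/(146 + 75) = 71/221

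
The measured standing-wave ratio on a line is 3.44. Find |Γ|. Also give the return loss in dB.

|Γ| ≈ 0.55; return loss ≈ 5.2 dB

|Γ| = (S − 1)/(S + 1) = (3.44 − 1)/(3.44 + 1) = 2.44/4.44
RL = −20·log₁₀|Γ| = −20·log₁₀(0.55)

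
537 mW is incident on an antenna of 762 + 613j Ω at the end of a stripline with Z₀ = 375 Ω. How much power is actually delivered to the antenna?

|Γ| = |(387 + j613)/(1137 + j613)| = 0.561
|Γ|² = 0.315
P_refl = |Γ|²·P_inc = 169 mW, P_del = (1 − |Γ|²)·P_inc = 368 mW

P_delivered ≈ 368 mW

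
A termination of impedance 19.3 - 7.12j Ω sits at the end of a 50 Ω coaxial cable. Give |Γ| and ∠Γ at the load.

Γ = (Z_L − Z_0)/(Z_L + Z_0) = (-30.7 − j7.12)/(69.3 − j7.12)
|Γ| = 31.5/69.7 = 0.452

Γ ≈ 0.452 ∠ -161°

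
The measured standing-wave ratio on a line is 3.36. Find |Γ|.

|Γ| = (S − 1)/(S + 1) = (3.36 − 1)/(3.36 + 1) = 2.36/4.36

|Γ| ≈ 0.541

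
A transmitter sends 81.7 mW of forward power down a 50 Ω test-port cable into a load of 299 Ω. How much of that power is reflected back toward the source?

P_reflected ≈ 41.6 mW

Γ = (299 − 50)/(299 + 50) = 0.713
|Γ|² = 0.509
P_refl = |Γ|²·P_inc = 41.6 mW, P_del = (1 − |Γ|²)·P_inc = 40.1 mW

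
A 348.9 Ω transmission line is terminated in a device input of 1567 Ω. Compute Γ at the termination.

Γ = 0.636

Γ = (Z_L − Z_0)/(Z_L + Z_0) = (1567 − 348.9)/(1567 + 348.9) = 1218/1916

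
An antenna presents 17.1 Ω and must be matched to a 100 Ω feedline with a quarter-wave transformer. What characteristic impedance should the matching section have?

Z_qwt ≈ 41.4 Ω

Z_qwt = √(Z_0·R_L) = √(100 × 17.1) = √1710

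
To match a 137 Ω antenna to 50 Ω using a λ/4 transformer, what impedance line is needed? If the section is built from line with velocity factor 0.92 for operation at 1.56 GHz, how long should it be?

Z_qwt ≈ 82.8 Ω; length ≈ 4.42 cm

Z_qwt = √(Z_0·R_L) = √(50 × 137) = √6850
λ = 0.92·c/f = 0.177 m, so l = λ/4 = 0.0442 m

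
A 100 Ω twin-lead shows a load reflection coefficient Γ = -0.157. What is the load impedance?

Z_L = Z_0·(1 + Γ)/(1 − Γ) = 100·(0.843)/(1.16)

Z_L ≈ 72.9 Ω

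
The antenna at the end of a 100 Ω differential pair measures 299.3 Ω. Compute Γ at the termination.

Γ = (Z_L − Z_0)/(Z_L + Z_0) = (299.3 − 100)/(299.3 + 100) = 199.3/399.3

Γ = 0.499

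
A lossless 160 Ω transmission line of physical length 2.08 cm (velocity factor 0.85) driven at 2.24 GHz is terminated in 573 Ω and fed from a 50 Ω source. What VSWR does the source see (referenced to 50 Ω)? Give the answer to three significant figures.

VSWR ≈ 3.32

λ = v/f = 0.85·c / 2.24 GHz = 0.114 m
βl = 2π·l/λ = 2π × 0.183 = 65.8°
tan(βl) = 2.22
Z_in = Z_0·(Z_L + jZ_0·tanβl)/(Z_0 + jZ_L·tanβl) = 52.9 − j65.3 Ω
Γ_s = (Z_in − Z_s)/(Z_in + Z_s) = (2.89 − j65.3)/(103 − j65.3), |Γ_s| = 0.537
VSWR = (1 + |Γ_s|)/(1 − |Γ_s|)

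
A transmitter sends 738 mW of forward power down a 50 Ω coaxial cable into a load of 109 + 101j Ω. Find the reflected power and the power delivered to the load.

P_reflected ≈ 285 mW; P_delivered ≈ 453 mW

|Γ| = |(59 + j101)/(159 + j101)| = 0.621
|Γ|² = 0.386
P_refl = |Γ|²·P_inc = 285 mW, P_del = (1 − |Γ|²)·P_inc = 453 mW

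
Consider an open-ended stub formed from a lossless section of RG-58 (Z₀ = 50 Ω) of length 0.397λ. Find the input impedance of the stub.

βl = 2π × 0.397 = 143°
tan(βl) = -0.756
For an open-ended stub, Z_in = −jZ_0·cot(βl) = −jZ_0/tan(βl)

Z_in ≈ +j66.2 Ω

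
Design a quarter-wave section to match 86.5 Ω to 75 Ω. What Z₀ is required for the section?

Z_qwt = √(Z_0·R_L) = √(75 × 86.5) = √6488

Z_qwt ≈ 80.5 Ω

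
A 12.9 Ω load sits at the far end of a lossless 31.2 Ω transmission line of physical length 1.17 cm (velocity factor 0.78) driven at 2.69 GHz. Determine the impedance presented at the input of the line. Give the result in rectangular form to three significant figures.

Z_in ≈ 24.1 + j24 Ω

λ = v/f = 0.78·c / 2.69 GHz = 0.087 m
βl = 2π·l/λ = 2π × 0.135 = 48.4°
tan(βl) = tan(48.4°) = 1.13
Z_in = Z_0·(Z_L + jZ_0·tanβl)/(Z_0 + jZ_L·tanβl)
     = 31.2·(12.9 + j35.2)/(31.2 + j14.5)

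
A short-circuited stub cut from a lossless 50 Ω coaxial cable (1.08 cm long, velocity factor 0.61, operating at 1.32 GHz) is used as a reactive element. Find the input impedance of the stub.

λ = v/f = 0.61·c / 1.32 GHz = 0.139 m
βl = 2π·l/λ = 2π × 0.0779 = 28°
tan(βl) = 0.533
For a short-circuited stub, Z_in = jZ_0·tan(βl)

Z_in ≈ +j26.6 Ω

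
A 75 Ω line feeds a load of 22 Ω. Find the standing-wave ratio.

VSWR ≈ 3.41

For a purely resistive load, VSWR = R_L/Z_0 or Z_0/R_L (whichever > 1) = 75/22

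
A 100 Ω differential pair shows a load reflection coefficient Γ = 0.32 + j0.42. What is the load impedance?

Z_L ≈ 113 + j131 Ω

Z_L = Z_0·(1 + Γ)/(1 − Γ) = 100·(1.32 + j0.42)/(0.68 − j0.42)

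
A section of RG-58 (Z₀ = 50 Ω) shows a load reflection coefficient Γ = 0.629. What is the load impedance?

Z_L ≈ 220 Ω

Z_L = Z_0·(1 + Γ)/(1 − Γ) = 50·(1.63)/(0.371)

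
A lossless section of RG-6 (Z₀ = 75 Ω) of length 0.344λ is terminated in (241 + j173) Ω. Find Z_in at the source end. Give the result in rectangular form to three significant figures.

βl = 2π × 0.344 = 124°
tan(βl) = tan(124°) = -1.49
Z_in = Z_0·(Z_L + jZ_0·tanβl)/(Z_0 + jZ_L·tanβl)
     = 75·(241 + j61.1)/(333 − j359)

Z_in ≈ 18.2 + j33.4 Ω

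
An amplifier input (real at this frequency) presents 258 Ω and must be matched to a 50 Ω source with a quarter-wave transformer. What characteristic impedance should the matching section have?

Z_qwt ≈ 114 Ω

Z_qwt = √(Z_0·R_L) = √(50 × 258) = √12900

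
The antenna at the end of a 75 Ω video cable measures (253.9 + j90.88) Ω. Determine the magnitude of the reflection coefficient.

|Γ| ≈ 0.588

Γ = (Z_L − Z_0)/(Z_L + Z_0) = (178.9 + j90.88)/(328.9 + j90.88)
|Γ| = 201/341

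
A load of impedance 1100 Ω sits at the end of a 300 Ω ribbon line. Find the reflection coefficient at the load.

Γ = 0.571

Γ = (Z_L − Z_0)/(Z_L + Z_0) = (1100 − 300)/(1100 + 300) = 800/1400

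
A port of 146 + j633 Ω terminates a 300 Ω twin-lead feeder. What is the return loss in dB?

RL ≈ 1.5 dB

Γ = (-154 + j633)/(446 + j633), |Γ| = 0.841
RL = −20·log₁₀|Γ| = −20·log₁₀(0.841)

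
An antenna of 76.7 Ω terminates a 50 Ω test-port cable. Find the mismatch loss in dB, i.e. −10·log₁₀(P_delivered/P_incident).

Γ = (76.7 − 50)/(76.7 + 50) = 0.211
|Γ|² = 0.0444, so P_del/P_inc = 1 − |Γ|² = 0.956
ML = −10·log₁₀(1 − |Γ|²)

mismatch loss ≈ 0.197 dB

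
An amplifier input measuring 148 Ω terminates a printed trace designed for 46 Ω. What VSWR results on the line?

For a purely resistive load, VSWR = R_L/Z_0 or Z_0/R_L (whichever > 1) = 148/46

VSWR ≈ 3.22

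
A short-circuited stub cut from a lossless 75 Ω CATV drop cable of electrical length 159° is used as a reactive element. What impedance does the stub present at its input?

Z_in ≈ −j28.8 Ω

tan(βl) = -0.384
For a short-circuited stub, Z_in = jZ_0·tan(βl)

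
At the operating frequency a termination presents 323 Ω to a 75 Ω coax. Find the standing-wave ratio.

For a purely resistive load, VSWR = R_L/Z_0 or Z_0/R_L (whichever > 1) = 323/75

VSWR ≈ 4.31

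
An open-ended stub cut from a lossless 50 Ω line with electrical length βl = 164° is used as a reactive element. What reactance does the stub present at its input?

tan(βl) = -0.287
For an open-ended stub, Z_in = −jZ_0·cot(βl) = −jZ_0/tan(βl)

X_in ≈ 174 Ω (inductive)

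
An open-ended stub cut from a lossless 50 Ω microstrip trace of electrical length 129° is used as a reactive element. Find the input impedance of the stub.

tan(βl) = -1.23
For an open-ended stub, Z_in = −jZ_0·cot(βl) = −jZ_0/tan(βl)

Z_in ≈ +j40.5 Ω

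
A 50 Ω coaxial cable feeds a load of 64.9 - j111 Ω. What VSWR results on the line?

Γ = (Z_L − Z_0)/(Z_L + Z_0) = (14.9 − j111)/(114.9 − j111)
|Γ| = 112/160 = 0.701
VSWR = (1 + |Γ|)/(1 − |Γ|) = 1.7/0.299

VSWR ≈ 5.69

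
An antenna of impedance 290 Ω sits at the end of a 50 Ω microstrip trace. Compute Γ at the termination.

Γ = 0.706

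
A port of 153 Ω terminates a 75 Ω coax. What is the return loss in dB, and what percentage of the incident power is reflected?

RL ≈ 9.32 dB; 11.7% of incident power reflected

Γ = (153 − 75)/(153 + 75) = 0.342
RL = −20·log₁₀(0.342) = 9.32 dB
P_refl/P_inc = |Γ|² = 0.117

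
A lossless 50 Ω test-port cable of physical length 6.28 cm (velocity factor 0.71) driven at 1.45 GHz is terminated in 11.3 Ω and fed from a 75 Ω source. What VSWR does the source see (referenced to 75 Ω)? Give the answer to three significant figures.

λ = v/f = 0.71·c / 1.45 GHz = 0.147 m
βl = 2π·l/λ = 2π × 0.428 = 154°
tan(βl) = -0.49
Z_in = Z_0·(Z_L + jZ_0·tanβl)/(Z_0 + jZ_L·tanβl) = 13.8 − j23 Ω
Γ_s = (Z_in − Z_s)/(Z_in + Z_s) = (-61.2 − j23)/(88.8 − j23), |Γ_s| = 0.712
VSWR = (1 + |Γ_s|)/(1 − |Γ_s|)

VSWR ≈ 5.94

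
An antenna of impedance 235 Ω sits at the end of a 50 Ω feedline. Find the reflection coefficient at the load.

Γ = (Z_L − Z_0)/(Z_L + Z_0) = (235 − 50)/(235 + 50) = 185/285

Γ = 0.649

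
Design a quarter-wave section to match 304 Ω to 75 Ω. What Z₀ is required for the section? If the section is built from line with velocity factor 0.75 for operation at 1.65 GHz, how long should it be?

Z_qwt ≈ 151 Ω; length ≈ 3.41 cm

Z_qwt = √(Z_0·R_L) = √(75 × 304) = √22800
λ = 0.75·c/f = 0.136 m, so l = λ/4 = 0.0341 m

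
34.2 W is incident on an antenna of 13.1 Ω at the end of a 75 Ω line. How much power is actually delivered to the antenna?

P_delivered ≈ 17.3 W

Γ = (13.1 − 75)/(13.1 + 75) = -0.703
|Γ|² = 0.494
P_refl = |Γ|²·P_inc = 16.9 W, P_del = (1 − |Γ|²)·P_inc = 17.3 W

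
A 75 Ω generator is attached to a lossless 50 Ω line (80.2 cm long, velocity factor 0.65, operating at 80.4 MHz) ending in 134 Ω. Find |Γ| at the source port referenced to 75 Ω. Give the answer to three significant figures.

λ = v/f = 0.65·c / 80.4 MHz = 2.43 m
βl = 2π·l/λ = 2π × 0.331 = 119°
tan(βl) = -1.8
Z_in = Z_0·(Z_L + jZ_0·tanβl)/(Z_0 + jZ_L·tanβl) = 23.4 + j22.9 Ω
Γ_s = (Z_in − Z_s)/(Z_in + Z_s) = (-51.6 + j22.9)/(98.4 + j22.9), |Γ_s| = 0.559

|Γ| ≈ 0.559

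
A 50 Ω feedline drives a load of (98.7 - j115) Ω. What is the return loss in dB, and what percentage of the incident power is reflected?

Γ = (48.7 − j115)/(148.7 − j115), |Γ| = 0.664
RL = −20·log₁₀(0.664) = 3.55 dB
P_refl/P_inc = |Γ|² = 0.441

RL ≈ 3.55 dB; 44.1% of incident power reflected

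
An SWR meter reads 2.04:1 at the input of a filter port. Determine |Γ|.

|Γ| = (S − 1)/(S + 1) = (2.04 − 1)/(2.04 + 1) = 1.04/3.04

|Γ| ≈ 0.342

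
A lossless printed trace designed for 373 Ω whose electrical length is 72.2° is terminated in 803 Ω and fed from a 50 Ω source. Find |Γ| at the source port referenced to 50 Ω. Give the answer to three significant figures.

tan(βl) = 3.11
Z_in = Z_0·(Z_L + jZ_0·tanβl)/(Z_0 + jZ_L·tanβl) = 187 − j91.9 Ω
Γ_s = (Z_in − Z_s)/(Z_in + Z_s) = (137 − j91.9)/(237 − j91.9), |Γ_s| = 0.649

|Γ| ≈ 0.649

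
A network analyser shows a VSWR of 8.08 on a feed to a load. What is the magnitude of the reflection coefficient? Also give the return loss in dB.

|Γ| ≈ 0.78; return loss ≈ 2.16 dB

|Γ| = (S − 1)/(S + 1) = (8.08 − 1)/(8.08 + 1) = 7.08/9.08
RL = −20·log₁₀|Γ| = −20·log₁₀(0.78)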